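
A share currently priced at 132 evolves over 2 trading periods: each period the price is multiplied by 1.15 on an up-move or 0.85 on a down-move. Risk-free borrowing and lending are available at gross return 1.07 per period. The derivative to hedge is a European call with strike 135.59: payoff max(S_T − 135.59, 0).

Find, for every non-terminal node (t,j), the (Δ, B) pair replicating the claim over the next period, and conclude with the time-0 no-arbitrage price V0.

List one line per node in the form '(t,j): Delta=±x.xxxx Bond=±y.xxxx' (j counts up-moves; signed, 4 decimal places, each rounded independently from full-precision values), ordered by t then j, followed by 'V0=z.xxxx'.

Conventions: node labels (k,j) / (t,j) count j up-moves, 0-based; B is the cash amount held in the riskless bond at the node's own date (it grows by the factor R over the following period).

(0,0): Delta=0.6746 Bond=-70.7414
(1,0): Delta=0.0000 Bond=0.0000
(1,1): Delta=0.8560 Bond=-103.2181
V0=18.3095

Since d<R<u, set p* = (R−d)/(u−d) = 0.7333; price each node as the discounted p*-expectation of its children.
Terminal payoffs: V(2,0)=0.0000, V(2,1)=0.0000, V(2,2)=38.9800
Node (1,0) S=112.2000: V=(p*·0.0000+(1−p*)·0.0000)/1.07=0.0000; Δ=(0.0000−0.0000)/(129.0300−95.3700)=0.0000; B=V−Δ·S=0.0000
Node (1,1) S=151.8000: V=(p*·38.9800+(1−p*)·0.0000)/1.07=26.7153; Δ=(38.9800−0.0000)/(174.5700−129.0300)=0.8560; B=V−Δ·S=-103.2181
Node (0,0) S=132.0000: V=(p*·26.7153+(1−p*)·0.0000)/1.07=18.3095; Δ=(26.7153−0.0000)/(151.8000−112.2000)=0.6746; B=V−Δ·S=-70.7414
Check: Δ(0,0)·S0 + B(0,0) = 18.3095 = V0.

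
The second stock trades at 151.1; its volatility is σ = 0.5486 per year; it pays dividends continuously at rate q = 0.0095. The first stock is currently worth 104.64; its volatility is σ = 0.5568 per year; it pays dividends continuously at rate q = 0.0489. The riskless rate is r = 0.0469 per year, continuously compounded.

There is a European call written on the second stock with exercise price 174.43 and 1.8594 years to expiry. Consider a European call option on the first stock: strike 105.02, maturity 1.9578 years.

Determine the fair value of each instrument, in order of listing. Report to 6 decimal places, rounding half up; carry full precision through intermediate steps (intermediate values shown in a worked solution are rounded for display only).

[the second stock call K=174.43]
σ√T = 0.5486·√1.8594 = 0.748070
d₁ = (ln(S/K) + (r−q+σ²/2)T) / (σ√T) = (ln(151.1/174.43) + (0.0469−0.0095+0.5486²/2)·1.8594) / 0.748070 = (-0.143582 + 0.349346) / 0.748070 = 0.275060
d₂ = d₁ − σ√T = 0.275060 − 0.748070 = -0.473010
e^{−rT} = 0.916488
e^{−qT} = 0.982491
N(d₁) = 0.608365,  N(d₂) = 0.318103
price = S·e^{−qT}·N(d₁) − K·e^{−rT}·N(d₂) = 90.314436 − 50.852938 = 39.461497
[the first stock call K=105.02]
σ√T = 0.5568·√1.9578 = 0.779082
d₁ = (ln(S/K) + (r−q+σ²/2)T) / (σ√T) = (ln(104.64/105.02) + (0.0469−0.0489+0.5568²/2)·1.9578) / 0.779082 = (-0.003625 + 0.299569) / 0.779082 = 0.379862
d₂ = d₁ − σ√T = 0.379862 − 0.779082 = -0.399220
e^{−rT} = 0.912269
e^{−qT} = 0.908704
N(d₁) = 0.647976,  N(d₂) = 0.344866
price = S·e^{−qT}·N(d₁) − K·e^{−rT}·N(d₂) = 61.613945 − 33.040347 = 28.573599

price(the second stock call K=174.43) = 39.461497
price(the first stock call K=105.02) = 28.573599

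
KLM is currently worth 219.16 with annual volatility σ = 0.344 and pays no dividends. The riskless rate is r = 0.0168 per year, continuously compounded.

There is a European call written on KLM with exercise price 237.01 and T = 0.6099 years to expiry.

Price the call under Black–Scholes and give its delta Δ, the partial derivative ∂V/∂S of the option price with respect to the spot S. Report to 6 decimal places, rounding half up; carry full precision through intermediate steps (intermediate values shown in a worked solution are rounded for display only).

price = 17.294581
Δ = 0.452641

σ√T = 0.344·√0.6099 = 0.268651
d₁ = (ln(S/K) + (r+σ²/2)T) / (σ√T) = (ln(219.16/237.01) + (0.0168+0.344²/2)·0.6099) / 0.268651 = (-0.078300 + 0.046333) / 0.268651 = -0.118992
d₂ = d₁ − σ√T = -0.118992 − 0.268651 = -0.387643
e^{−rT} = 0.989806
N(d₁) = 0.452641,  N(d₂) = 0.349140
Call price V = S·N(d₁) − K·e^{−rT}·N(d₂) = 99.200727 − 81.906146 = 17.294581
Δ = N(d₁) = 0.452641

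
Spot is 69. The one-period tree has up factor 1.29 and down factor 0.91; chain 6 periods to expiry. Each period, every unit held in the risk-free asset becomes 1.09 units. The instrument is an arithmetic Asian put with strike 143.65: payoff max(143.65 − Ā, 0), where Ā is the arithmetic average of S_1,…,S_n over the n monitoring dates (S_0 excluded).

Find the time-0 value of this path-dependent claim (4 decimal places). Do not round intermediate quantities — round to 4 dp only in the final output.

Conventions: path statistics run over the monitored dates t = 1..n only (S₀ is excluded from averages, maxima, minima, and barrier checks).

With p* = (R−d)/(u−d) = 0.4737, sum probability × payoff across the paths and divide by R^6.
Enumerate all 2^6 = 64 price paths (U = up ×1.29, D = down ×0.91); each path with k up-moves has probability p*^k·(1−p*)^(6−k).
DDDDDD: Ā=50.2472, payoff=93.4028, prob=0.021256
UDDDDD: Ā=71.2296, payoff=72.4204, prob=0.019130
DUDDDD: Ā=66.8596, payoff=76.7904, prob=0.019130
UUDDDD: Ā=94.7789, payoff=48.8711, prob=0.017217
DDUDDD: Ā=62.8829, payoff=80.7671, prob=0.019130
UDUDDD: Ā=89.1416, payoff=54.5084, prob=0.017217
DUUDDD: Ā=84.7716, payoff=58.8784, prob=0.017217
UUUDDD: Ā=120.1708, payoff=23.4792, prob=0.015496
DDDUDD: Ā=59.2641, payoff=84.3859, prob=0.019130
UDDUDD: Ā=84.0117, payoff=59.6383, prob=0.017217
DUDUDD: Ā=79.6417, payoff=64.0083, prob=0.017217
UUDUDD: Ā=112.8986, payoff=30.7514, prob=0.015496
DDUUDD: Ā=75.6650, payoff=67.9850, prob=0.017217
UDUUDD: Ā=107.2613, payoff=36.3887, prob=0.015496
DUUUDD: Ā=102.8913, payoff=40.7587, prob=0.015496
UUUUDD: Ā=145.8570, payoff=0.0000, prob=0.013946
DDDDUD: Ā=55.9709, payoff=87.6791, prob=0.019130
UDDDUD: Ā=79.3434, payoff=64.3066, prob=0.017217
DUDDUD: Ā=74.9734, payoff=68.6766, prob=0.017217
UUDDUD: Ā=106.2810, payoff=37.3690, prob=0.015496
DDUDUD: Ā=70.9967, payoff=72.6533, prob=0.017217
UDUDUD: Ā=100.6437, payoff=43.0063, prob=0.015496
DUUDUD: Ā=96.2737, payoff=47.3763, prob=0.015496
UUUDUD: Ā=136.4759, payoff=7.1741, prob=0.013946
DDDUUD: Ā=67.3779, payoff=76.2721, prob=0.017217
UDDUUD: Ā=95.5138, payoff=48.1362, prob=0.015496
DUDUUD: Ā=91.1438, payoff=52.5062, prob=0.015496
UUDUUD: Ā=129.2038, payoff=14.4462, prob=0.013946
DDUUUD: Ā=87.1671, payoff=56.4829, prob=0.015496
UDUUUD: Ā=123.5665, payoff=20.0835, prob=0.013946
DUUUUD: Ā=119.1965, payoff=24.4535, prob=0.013946
UUUUUD: Ā=168.9709, payoff=0.0000, prob=0.012551
DDDDDU: Ā=52.9742, payoff=90.6758, prob=0.019130
UDDDDU: Ā=75.0953, payoff=68.5547, prob=0.017217
DUDDDU: Ā=70.7253, payoff=72.9247, prob=0.017217
UUDDDU: Ā=100.2590, payoff=43.3910, prob=0.015496
DDUDDU: Ā=66.7486, payoff=76.9014, prob=0.017217
UDUDDU: Ā=94.6217, payoff=49.0283, prob=0.015496
DUUDDU: Ā=90.2517, payoff=53.3983, prob=0.015496
UUUDDU: Ā=127.9392, payoff=15.7108, prob=0.013946
DDDUDU: Ā=63.1298, payoff=80.5202, prob=0.017217
UDDUDU: Ā=89.4917, payoff=54.1583, prob=0.015496
DUDUDU: Ā=85.1217, payoff=58.5283, prob=0.015496
UUDUDU: Ā=120.6671, payoff=22.9829, prob=0.013946
DDUUDU: Ā=81.1450, payoff=62.5050, prob=0.015496
UDUUDU: Ā=115.0298, payoff=28.6202, prob=0.013946
DUUUDU: Ā=110.6598, payoff=32.9902, prob=0.013946
UUUUDU: Ā=156.8694, payoff=0.0000, prob=0.012551
DDDDUU: Ā=59.8367, payoff=83.8133, prob=0.017217
UDDDUU: Ā=84.8235, payoff=58.8265, prob=0.015496
DUDDUU: Ā=80.4535, payoff=63.1965, prob=0.015496
UUDDUU: Ā=114.0495, payoff=29.6005, prob=0.013946
DDUDUU: Ā=76.4768, payoff=67.1732, prob=0.015496
UDUDUU: Ā=108.4122, payoff=35.2378, prob=0.013946
DUUDUU: Ā=104.0422, payoff=39.6078, prob=0.013946
UUUDUU: Ā=147.4883, payoff=0.0000, prob=0.012551
DDDUUU: Ā=72.8580, payoff=70.7920, prob=0.015496
UDDUUU: Ā=103.2822, payoff=40.3678, prob=0.013946
DUDUUU: Ā=98.9122, payoff=44.7378, prob=0.013946
UUDUUU: Ā=140.2162, payoff=3.4338, prob=0.012551
DDUUUU: Ā=94.9355, payoff=48.7145, prob=0.013946
UDUUUU: Ā=134.5789, payoff=9.0711, prob=0.012551
DUUUUU: Ā=130.2089, payoff=13.4411, prob=0.012551
UUUUUU: Ā=184.5819, payoff=0.0000, prob=0.011296
Price = Σ prob·payoff / R^6 = 50.370064 / 1.677100 = 30.0340

price = 30.0340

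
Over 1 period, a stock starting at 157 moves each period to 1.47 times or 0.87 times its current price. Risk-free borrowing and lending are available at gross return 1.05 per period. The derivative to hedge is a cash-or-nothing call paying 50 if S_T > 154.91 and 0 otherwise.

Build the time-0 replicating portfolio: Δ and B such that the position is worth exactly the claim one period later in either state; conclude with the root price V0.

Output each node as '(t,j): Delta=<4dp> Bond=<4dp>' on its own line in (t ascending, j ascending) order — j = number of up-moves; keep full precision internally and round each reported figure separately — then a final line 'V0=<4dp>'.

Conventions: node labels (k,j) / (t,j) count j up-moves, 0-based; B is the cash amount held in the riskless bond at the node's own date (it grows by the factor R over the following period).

No-arbitrage ⇒ martingale measure with p* = (R−d)/(u−d) = 0.3000.
At maturity the claim pays: V(1,0)=0.0000, V(1,1)=50.0000
Node (0,0) S=157.0000: V=(p*·50.0000+(1−p*)·0.0000)/1.05=14.2857; Δ=(50.0000−0.0000)/(230.7900−136.5900)=0.5308; B=V−Δ·S=-69.0476
Verification: the root portfolio costs Δ(0,0)·S0 + B(0,0) = 14.2857, matching V0.

(0,0): Delta=0.5308 Bond=-69.0476
V0=14.2857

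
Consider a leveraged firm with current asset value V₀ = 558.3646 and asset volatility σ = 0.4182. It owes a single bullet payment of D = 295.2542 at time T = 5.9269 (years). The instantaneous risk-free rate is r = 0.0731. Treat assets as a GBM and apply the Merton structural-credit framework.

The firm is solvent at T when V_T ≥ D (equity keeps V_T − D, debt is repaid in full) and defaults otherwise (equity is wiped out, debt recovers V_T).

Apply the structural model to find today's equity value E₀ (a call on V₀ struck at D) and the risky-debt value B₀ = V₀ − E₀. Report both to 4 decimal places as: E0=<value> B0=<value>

Work the structural quantities from V₀ = 558.3646 against face 295.2542:
d₁ = [ln(V₀/D) + (r + σ²/2)T] / (σ√T)
   = [ln(558.3646/295.2542) + (0.0731 + 0.5·0.4182²)·5.9269] / (0.4182·√5.9269)
   = [0.637175 + 0.951538] / 1.018117 = 1.560442
d₂ = d₁ − σ√T = 1.560442 − 1.018117 = 0.542325
N(d₁) = 0.940672,  N(d₂) = 0.706203,  e^(−rT) = 0.648394
E₀ = V₀·N(d₁) − D·e^(−rT)·N(d₂)
   = 558.3646·0.940672 − 295.2542·0.648394·0.706203 = 390.041884
B₀ = V₀ − E₀ = 558.3646 − 390.041884 = 168.322716

E0=390.0419 B0=168.3227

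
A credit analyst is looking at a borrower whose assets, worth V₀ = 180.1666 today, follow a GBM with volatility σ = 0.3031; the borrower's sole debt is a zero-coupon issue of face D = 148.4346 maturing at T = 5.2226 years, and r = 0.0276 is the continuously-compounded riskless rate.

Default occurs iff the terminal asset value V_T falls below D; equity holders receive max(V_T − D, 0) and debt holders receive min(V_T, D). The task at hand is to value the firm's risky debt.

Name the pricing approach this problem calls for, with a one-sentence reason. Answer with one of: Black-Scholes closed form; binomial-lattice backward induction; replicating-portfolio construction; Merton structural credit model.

Key observation: assets follow a GBM and default happens iff V_T < 148.4346; valuing claims on that split (equity as a call, risky debt as the residual) is the structural model's definition.

framework: Merton structural credit model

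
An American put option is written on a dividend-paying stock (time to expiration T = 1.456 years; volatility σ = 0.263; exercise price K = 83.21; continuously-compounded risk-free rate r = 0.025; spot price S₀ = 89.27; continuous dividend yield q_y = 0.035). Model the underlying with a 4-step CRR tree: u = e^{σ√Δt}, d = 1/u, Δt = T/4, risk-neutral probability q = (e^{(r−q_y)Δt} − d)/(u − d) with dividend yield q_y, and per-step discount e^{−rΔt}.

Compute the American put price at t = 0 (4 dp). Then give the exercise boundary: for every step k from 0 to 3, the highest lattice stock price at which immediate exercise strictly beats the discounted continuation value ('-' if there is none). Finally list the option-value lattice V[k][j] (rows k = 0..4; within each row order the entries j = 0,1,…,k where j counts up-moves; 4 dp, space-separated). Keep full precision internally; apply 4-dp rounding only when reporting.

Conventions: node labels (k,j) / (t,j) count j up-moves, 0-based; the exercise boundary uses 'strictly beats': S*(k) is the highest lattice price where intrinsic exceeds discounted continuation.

price = 8.4744
boundary = - - - 55.4589
tree:
8.4744
13.1050 2.9647
19.5770 5.4300 0.0000
27.7511 9.9451 0.0000 0.0000
35.8883 18.2146 0.0000 0.0000 0.0000

params: Δt=0.36400 u=1.17196 d=0.85327 q=0.44901 e^(-rΔt)=0.99094
t_4 payoffs: 35.8883 18.2146 0.0000 0.0000 0.0000
t_3: node(3,0) S=55.4589 payoff=27.7511 vs cont=27.6994 → 27.7511 [stop]  node(3,1) S=76.1718 payoff=7.0382 vs cont=9.9451 → 9.9451 [wait]  node(3,2) S=104.6205 payoff=0.0000 vs cont=0.0000 → 0.0000 [wait]  node(3,3) S=143.6943 payoff=0.0000 vs cont=0.0000 → 0.0000 [wait]  ⇒ S*(3)=55.4589
t_2: node(2,0) S=64.9954 payoff=18.2146 vs cont=19.5770 → 19.5770 [wait]  node(2,1) S=89.2700 payoff=0.0000 vs cont=5.4300 → 5.4300 [wait]  node(2,2) S=122.6107 payoff=0.0000 vs cont=0.0000 → 0.0000 [wait]  ⇒ S*(2)=-
t_1: node(1,0) S=76.1718 payoff=7.0382 vs cont=13.1050 → 13.1050 [wait]  node(1,1) S=104.6205 payoff=0.0000 vs cont=2.9647 → 2.9647 [wait]  ⇒ S*(1)=-
t_0: node(0,0) S=89.2700 payoff=0.0000 vs cont=8.4744 → 8.4744 [wait]  ⇒ S*(0)=-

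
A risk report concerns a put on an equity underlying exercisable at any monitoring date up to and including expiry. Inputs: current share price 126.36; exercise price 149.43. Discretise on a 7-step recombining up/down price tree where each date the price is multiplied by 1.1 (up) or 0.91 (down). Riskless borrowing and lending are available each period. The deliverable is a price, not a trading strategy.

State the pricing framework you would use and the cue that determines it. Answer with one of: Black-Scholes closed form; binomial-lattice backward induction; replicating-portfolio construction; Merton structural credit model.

framework: binomial-lattice backward induction

Key observation: the defining feature is the embedded early-exercise option across 7 discrete dates on the spot-126.36 tree; pricing the strike-149.43 put means working backward with an exercise test at every node.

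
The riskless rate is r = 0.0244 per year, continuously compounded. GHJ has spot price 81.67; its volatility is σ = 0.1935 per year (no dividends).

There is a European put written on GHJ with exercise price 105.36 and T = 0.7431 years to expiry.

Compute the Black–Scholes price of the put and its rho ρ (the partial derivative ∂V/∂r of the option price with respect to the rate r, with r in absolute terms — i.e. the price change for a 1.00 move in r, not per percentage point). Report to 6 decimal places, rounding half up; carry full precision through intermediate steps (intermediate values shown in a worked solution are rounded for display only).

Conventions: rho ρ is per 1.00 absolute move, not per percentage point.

price = 22.335587
ρ = -71.765858

σ√T = 0.1935·√0.7431 = 0.166803
d₁ = (ln(S/K) + (r+σ²/2)T) / (σ√T) = (ln(81.67/105.36) + (0.0244+0.1935²/2)·0.7431) / 0.166803 = (-0.254696 + 0.032043) / 0.166803 = -1.334824
d₂ = d₁ − σ√T = -1.334824 − 0.166803 = -1.501627
e^{−rT} = 0.982032
N(−d₁) = 0.909033,  N(−d₂) = 0.933403
Put price V = K·e^{−rT}·N(−d₂) − S·N(−d₁) = 96.576312 − 74.240726 = 22.335587
ρ = −K·T·e^{−rT}·N(−d₂) = -71.765858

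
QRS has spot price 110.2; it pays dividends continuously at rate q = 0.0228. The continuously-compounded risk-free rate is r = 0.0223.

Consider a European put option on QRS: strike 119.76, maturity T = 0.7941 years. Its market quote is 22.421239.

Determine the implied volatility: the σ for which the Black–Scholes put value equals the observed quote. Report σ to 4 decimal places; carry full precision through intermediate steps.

At σ = 0.4337 the Black–Scholes value reproduces the quote:
σ√T = 0.4337·√0.7941 = 0.386480
d₁ = (ln(S/K) + (r−q+σ²/2)T) / (σ√T) = (ln(110.2/119.76) + (0.0223−0.0228+0.4337²/2)·0.7941) / 0.386480 = (-0.083193 + 0.074286) / 0.386480 = -0.023045
d₂ = d₁ − σ√T = -0.023045 − 0.386480 = -0.409525
e^{−rT} = 0.982447
e^{−qT} = 0.982057
N(−d₁) = 0.509193,  N(−d₂) = 0.658923
V = K·e^{−rT}·N(−d₂) − S·e^{−qT}·N(−d₁) = 77.527483 − 55.106244 = 22.421239 (equal to the quote); since ∂V/∂σ > 0 for all σ, the implied volatility is unique

sigma = 0.4337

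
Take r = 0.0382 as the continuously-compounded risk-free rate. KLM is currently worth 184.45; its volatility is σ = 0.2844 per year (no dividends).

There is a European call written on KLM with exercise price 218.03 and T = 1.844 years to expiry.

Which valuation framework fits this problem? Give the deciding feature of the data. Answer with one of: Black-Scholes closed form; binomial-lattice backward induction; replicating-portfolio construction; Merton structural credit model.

Key observation: a European-exercise option on KLM struck at 218.03 — a GBM underlying with constant parameters — admits an analytic price: the data contain no early exercise, no discrete tree, no debt structure.

framework: Black-Scholes closed form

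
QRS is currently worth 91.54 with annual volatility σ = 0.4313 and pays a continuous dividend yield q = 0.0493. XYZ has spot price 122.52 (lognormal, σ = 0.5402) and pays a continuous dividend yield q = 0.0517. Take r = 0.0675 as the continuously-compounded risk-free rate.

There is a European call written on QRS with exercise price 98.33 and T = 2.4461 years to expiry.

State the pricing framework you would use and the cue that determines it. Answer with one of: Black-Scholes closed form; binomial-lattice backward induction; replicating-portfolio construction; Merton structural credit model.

Key observation: the strike-98.33 call on QRS is European-exercise on a continuously-modelled lognormal underlying, so its value is a single closed-form evaluation.

framework: Black-Scholes closed form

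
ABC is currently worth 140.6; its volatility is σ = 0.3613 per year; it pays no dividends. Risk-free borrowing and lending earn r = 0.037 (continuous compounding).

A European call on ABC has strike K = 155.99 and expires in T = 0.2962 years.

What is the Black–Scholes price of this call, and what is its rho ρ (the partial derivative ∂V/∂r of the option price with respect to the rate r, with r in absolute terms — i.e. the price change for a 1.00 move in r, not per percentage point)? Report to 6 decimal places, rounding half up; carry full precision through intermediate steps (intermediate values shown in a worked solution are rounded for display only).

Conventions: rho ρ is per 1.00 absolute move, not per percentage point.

σ√T = 0.3613·√0.2962 = 0.196635
d₁ = (ln(S/K) + (r+σ²/2)T) / (σ√T) = (ln(140.6/155.99) + (0.037+0.3613²/2)·0.2962) / 0.196635 = (-0.103873 + 0.030292) / 0.196635 = -0.374201
d₂ = d₁ − σ√T = -0.374201 − 0.196635 = -0.570836
e^{−rT} = 0.989100
N(d₁) = 0.354128,  N(d₂) = 0.284056
Call price V = S·N(d₁) − K·e^{−rT}·N(d₂) = 49.790329 − 43.826871 = 5.963457
ρ = K·T·e^{−rT}·N(d₂) = 12.981519

price = 5.963457
ρ = 12.981519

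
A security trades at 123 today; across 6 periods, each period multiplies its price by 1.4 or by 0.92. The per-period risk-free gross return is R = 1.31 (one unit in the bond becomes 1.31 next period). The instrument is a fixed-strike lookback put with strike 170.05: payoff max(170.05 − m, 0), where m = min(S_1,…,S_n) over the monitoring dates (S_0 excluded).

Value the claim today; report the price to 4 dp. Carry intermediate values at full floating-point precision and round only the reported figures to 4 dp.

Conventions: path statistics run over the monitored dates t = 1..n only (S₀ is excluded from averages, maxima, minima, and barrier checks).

price = 2.6236

Risk-neutral up-probability p* = (R−d)/(u−d) = (1.31−0.92)/(1.4−0.92) = 0.8125; the claim prices as the p*-weighted sum of path payoffs discounted by R^6.
Enumerate all 2^6 = 64 price paths (U = up ×1.4, D = down ×0.92); each path with k up-moves has probability p*^k·(1−p*)^(6−k).
DDDDDD: m=74.5817, payoff=95.4683, prob=0.000043
UDDDDD: m=113.4938, payoff=56.5562, prob=0.000188
DUDDDD: m=113.1600, payoff=56.8900, prob=0.000188
UUDDDD: m=172.2000, payoff=0.0000, prob=0.000816
DDUDDD: m=104.1072, payoff=65.9428, prob=0.000188
UDUDDD: m=158.4240, payoff=11.6260, prob=0.000816
DUUDDD: m=113.1600, payoff=56.8900, prob=0.000816
UUUDDD: m=172.2000, payoff=0.0000, prob=0.003536
DDDUDD: m=95.7786, payoff=74.2714, prob=0.000188
UDDUDD: m=145.7501, payoff=24.2999, prob=0.000816
DUDUDD: m=113.1600, payoff=56.8900, prob=0.000816
UUDUDD: m=172.2000, payoff=0.0000, prob=0.003536
DDUUDD: m=104.1072, payoff=65.9428, prob=0.000816
UDUUDD: m=158.4240, payoff=11.6260, prob=0.003536
DUUUDD: m=113.1600, payoff=56.8900, prob=0.003536
UUUUDD: m=172.2000, payoff=0.0000, prob=0.015321
DDDDUD: m=88.1163, payoff=81.9337, prob=0.000188
UDDDUD: m=134.0901, payoff=35.9599, prob=0.000816
DUDDUD: m=113.1600, payoff=56.8900, prob=0.000816
UUDDUD: m=172.2000, payoff=0.0000, prob=0.003536
DDUDUD: m=104.1072, payoff=65.9428, prob=0.000816
UDUDUD: m=158.4240, payoff=11.6260, prob=0.003536
DUUDUD: m=113.1600, payoff=56.8900, prob=0.003536
UUUDUD: m=172.2000, payoff=0.0000, prob=0.015321
DDDUUD: m=95.7786, payoff=74.2714, prob=0.000816
UDDUUD: m=145.7501, payoff=24.2999, prob=0.003536
DUDUUD: m=113.1600, payoff=56.8900, prob=0.003536
UUDUUD: m=172.2000, payoff=0.0000, prob=0.015321
DDUUUD: m=104.1072, payoff=65.9428, prob=0.003536
UDUUUD: m=158.4240, payoff=11.6260, prob=0.015321
DUUUUD: m=113.1600, payoff=56.8900, prob=0.015321
UUUUUD: m=172.2000, payoff=0.0000, prob=0.066392
DDDDDU: m=81.0670, payoff=88.9830, prob=0.000188
UDDDDU: m=123.3629, payoff=46.6871, prob=0.000816
DUDDDU: m=113.1600, payoff=56.8900, prob=0.000816
UUDDDU: m=172.2000, payoff=0.0000, prob=0.003536
DDUDDU: m=104.1072, payoff=65.9428, prob=0.000816
UDUDDU: m=158.4240, payoff=11.6260, prob=0.003536
DUUDDU: m=113.1600, payoff=56.8900, prob=0.003536
UUUDDU: m=172.2000, payoff=0.0000, prob=0.015321
DDDUDU: m=95.7786, payoff=74.2714, prob=0.000816
UDDUDU: m=145.7501, payoff=24.2999, prob=0.003536
DUDUDU: m=113.1600, payoff=56.8900, prob=0.003536
UUDUDU: m=172.2000, payoff=0.0000, prob=0.015321
DDUUDU: m=104.1072, payoff=65.9428, prob=0.003536
UDUUDU: m=158.4240, payoff=11.6260, prob=0.015321
DUUUDU: m=113.1600, payoff=56.8900, prob=0.015321
UUUUDU: m=172.2000, payoff=0.0000, prob=0.066392
DDDDUU: m=88.1163, payoff=81.9337, prob=0.000816
UDDDUU: m=134.0901, payoff=35.9599, prob=0.003536
DUDDUU: m=113.1600, payoff=56.8900, prob=0.003536
UUDDUU: m=172.2000, payoff=0.0000, prob=0.015321
DDUDUU: m=104.1072, payoff=65.9428, prob=0.003536
UDUDUU: m=158.4240, payoff=11.6260, prob=0.015321
DUUDUU: m=113.1600, payoff=56.8900, prob=0.015321
UUUDUU: m=172.2000, payoff=0.0000, prob=0.066392
DDDUUU: m=95.7786, payoff=74.2714, prob=0.003536
UDDUUU: m=145.7501, payoff=24.2999, prob=0.015321
DUDUUU: m=113.1600, payoff=56.8900, prob=0.015321
UUDUUU: m=172.2000, payoff=0.0000, prob=0.066392
DDUUUU: m=104.1072, payoff=65.9428, prob=0.015321
UDUUUU: m=158.4240, payoff=11.6260, prob=0.066392
DUUUUU: m=113.1600, payoff=56.8900, prob=0.066392
UUUUUU: m=172.2000, payoff=0.0000, prob=0.287700
Price = Σ prob·payoff / R^6 = 13.259675 / 5.053913 = 2.6236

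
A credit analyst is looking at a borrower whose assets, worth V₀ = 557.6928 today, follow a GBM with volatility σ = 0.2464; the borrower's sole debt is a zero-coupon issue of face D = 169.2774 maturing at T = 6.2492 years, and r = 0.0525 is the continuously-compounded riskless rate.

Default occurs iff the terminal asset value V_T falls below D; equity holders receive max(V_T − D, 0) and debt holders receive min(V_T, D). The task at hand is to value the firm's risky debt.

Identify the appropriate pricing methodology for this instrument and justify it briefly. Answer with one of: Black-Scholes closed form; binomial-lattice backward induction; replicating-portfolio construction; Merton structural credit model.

Key observation: the data describe a firm's assets (V₀ = 557.6928, GBM) and a single zero-coupon debt of face 169.2774, so credit quantities follow from equity-as-call in the structural model.

framework: Merton structural credit model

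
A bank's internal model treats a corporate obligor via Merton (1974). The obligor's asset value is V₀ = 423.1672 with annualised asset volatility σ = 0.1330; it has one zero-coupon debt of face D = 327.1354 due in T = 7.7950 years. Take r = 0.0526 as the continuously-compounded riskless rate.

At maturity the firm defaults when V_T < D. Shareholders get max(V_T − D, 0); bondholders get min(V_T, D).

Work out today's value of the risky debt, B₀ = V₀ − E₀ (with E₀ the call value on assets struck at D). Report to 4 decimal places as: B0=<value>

Work the structural quantities from V₀ = 423.1672 against face 327.1354:
d₁ = [ln(V₀/D) + (r + σ²/2)T] / (σ√T)
   = [ln(423.1672/327.1354) + (0.0526 + 0.5·0.1330²)·7.7950] / (0.1330·√7.7950)
   = [0.257393 + 0.478960] / 0.371330 = 1.983017
d₂ = d₁ − σ√T = 1.983017 − 0.371330 = 1.611687
N(d₁) = 0.976317,  N(d₂) = 0.946485,  e^(−rT) = 0.663639
E₀ = V₀·N(d₁) − D·e^(−rT)·N(d₂)
   = 423.1672·0.976317 − 327.1354·0.663639·0.946485 = 207.663728
B₀ = V₀ − E₀ = 423.1672 − 207.663728 = 215.503472

B0=215.5035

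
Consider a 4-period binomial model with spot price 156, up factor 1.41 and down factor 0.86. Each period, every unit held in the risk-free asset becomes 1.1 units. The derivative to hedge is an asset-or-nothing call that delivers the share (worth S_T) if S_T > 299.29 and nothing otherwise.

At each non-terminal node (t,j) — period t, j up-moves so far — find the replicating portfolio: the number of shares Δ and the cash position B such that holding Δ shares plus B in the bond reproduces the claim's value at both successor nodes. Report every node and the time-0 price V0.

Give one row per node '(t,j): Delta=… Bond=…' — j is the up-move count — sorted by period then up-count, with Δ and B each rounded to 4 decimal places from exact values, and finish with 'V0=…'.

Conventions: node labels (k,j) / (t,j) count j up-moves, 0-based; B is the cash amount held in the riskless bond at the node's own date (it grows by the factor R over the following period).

(0,0): Delta=1.2353 Bond=-129.3191
(1,0): Delta=0.8021 Bond=-84.1270
(1,1): Delta=1.5766 Bond=-217.3280
(2,0): Delta=0.0000 Bond=0.0000
(2,1): Delta=1.4339 Bond=-212.0700
(2,2): Delta=1.6890 Bond=-273.9238
(3,0): Delta=0.0000 Bond=0.0000
(3,1): Delta=0.0000 Bond=0.0000
(3,2): Delta=2.5636 Bond=-534.5932
(3,3): Delta=1.0000 Bond=0.0000
V0=63.3882

Arbitrage-free pricing uses the up-move probability p* = (R−d)/(u−d) = 0.4364, discounting each step at R = 1.1.
Terminal payoffs: V(4,0)=0.0000, V(4,1)=0.0000, V(4,2)=0.0000, V(4,3)=376.0801, V(4,4)=616.5965
  t=3,j=0: stock 99.2247 → up 139.9069 (V=0.0000), down 85.3333 (V=0.0000). Price 0.0000; hedge Δ=0.0000, bond B=0.0000.
  t=3,j=1: stock 162.6824 → up 229.3822 (V=0.0000), down 139.9069 (V=0.0000). Price 0.0000; hedge Δ=0.0000, bond B=0.0000.
  t=3,j=2: stock 266.7235 → up 376.0801 (V=376.0801), down 229.3822 (V=0.0000). Price 149.1888; hedge Δ=2.5636, bond B=-534.5932.
  t=3,j=3: stock 437.3025 → up 616.5965 (V=616.5965), down 376.0801 (V=376.0801). Price 437.3025; hedge Δ=1.0000, bond B=0.0000.
  t=2,j=0: stock 115.3776 → up 162.6824 (V=0.0000), down 99.2247 (V=0.0000). Price 0.0000; hedge Δ=0.0000, bond B=0.0000.
  t=2,j=1: stock 189.1656 → up 266.7235 (V=149.1888), down 162.6824 (V=0.0000). Price 59.1823; hedge Δ=1.4339, bond B=-212.0700.
  t=2,j=2: stock 310.1436 → up 437.3025 (V=437.3025), down 266.7235 (V=149.1888). Price 249.9192; hedge Δ=1.6890, bond B=-273.9238.
  t=1,j=0: stock 134.1600 → up 189.1656 (V=59.1823), down 115.3776 (V=0.0000). Price 23.4773; hedge Δ=0.8021, bond B=-84.1270.
  t=1,j=1: stock 219.9600 → up 310.1436 (V=249.9192), down 189.1656 (V=59.1823). Price 129.4663; hedge Δ=1.5766, bond B=-217.3280.
  t=0,j=0: stock 156.0000 → up 219.9600 (V=129.4663), down 134.1600 (V=23.4773). Price 63.3882; hedge Δ=1.2353, bond B=-129.3191.
Sanity check at the root: Δ(0,0)·S0 + B(0,0) reproduces V0 = 63.3882.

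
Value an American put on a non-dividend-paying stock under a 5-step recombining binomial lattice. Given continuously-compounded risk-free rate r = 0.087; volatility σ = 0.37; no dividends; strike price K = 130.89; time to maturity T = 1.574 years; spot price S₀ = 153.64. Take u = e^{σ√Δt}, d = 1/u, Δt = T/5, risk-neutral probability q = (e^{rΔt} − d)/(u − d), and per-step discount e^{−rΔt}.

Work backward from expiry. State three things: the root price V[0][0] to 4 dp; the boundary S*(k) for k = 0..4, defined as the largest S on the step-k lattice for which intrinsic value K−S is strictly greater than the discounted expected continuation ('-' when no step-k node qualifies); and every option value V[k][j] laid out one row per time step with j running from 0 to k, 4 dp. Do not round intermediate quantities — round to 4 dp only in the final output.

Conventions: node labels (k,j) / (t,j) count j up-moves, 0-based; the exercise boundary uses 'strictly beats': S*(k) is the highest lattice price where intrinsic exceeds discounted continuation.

Δt=0.31480, u=1.23072, d=0.81254, q=0.51468, disc=e^(-rΔt)=0.97298
k=5 terminal: V=max(K-S,0) → 76.4754 48.4703 6.0521 0.0000 0.0000 0.0000
k=4: j=0 S=66.9689 intr=63.9211 cont=60.3850 V=63.9211[EX]; j=1 S=101.4352 intr=29.4548 cont=25.9187 V=29.4548[EX]; j=2 S=153.6400 intr=0.0000 cont=2.8578 V=2.8578[hold]; j=3 S=232.7126 intr=0.0000 cont=0.0000 V=0.0000[hold]; j=4 S=352.4809 intr=0.0000 cont=0.0000 V=0.0000[hold]  S*(4)=101.4352
k=3: j=0 S=82.4197 intr=48.4703 cont=44.9342 V=48.4703[EX]; j=1 S=124.8379 intr=6.0521 cont=15.3398 V=15.3398[hold]; j=2 S=189.0872 intr=0.0000 cont=1.3495 V=1.3495[hold]; j=3 S=286.4031 intr=0.0000 cont=0.0000 V=0.0000[hold]  S*(3)=82.4197
k=2: j=0 S=101.4352 intr=29.4548 cont=30.5698 V=30.5698[hold]; j=1 S=153.6400 intr=0.0000 cont=7.9193 V=7.9193[hold]; j=2 S=232.7126 intr=0.0000 cont=0.6372 V=0.6372[hold]  S*(2)=-
k=1: j=0 S=124.8379 intr=6.0521 cont=18.4010 V=18.4010[hold]; j=1 S=189.0872 intr=0.0000 cont=4.0587 V=4.0587[hold]  S*(1)=-
k=0: j=0 S=153.6400 intr=0.0000 cont=10.7216 V=10.7216[hold]  S*(0)=-

price = 10.7216
boundary = - - - 82.4197 101.4352
tree:
10.7216
18.4010 4.0587
30.5698 7.9193 0.6372
48.4703 15.3398 1.3495 0.0000
63.9211 29.4548 2.8578 0.0000 0.0000
76.4754 48.4703 6.0521 0.0000 0.0000 0.0000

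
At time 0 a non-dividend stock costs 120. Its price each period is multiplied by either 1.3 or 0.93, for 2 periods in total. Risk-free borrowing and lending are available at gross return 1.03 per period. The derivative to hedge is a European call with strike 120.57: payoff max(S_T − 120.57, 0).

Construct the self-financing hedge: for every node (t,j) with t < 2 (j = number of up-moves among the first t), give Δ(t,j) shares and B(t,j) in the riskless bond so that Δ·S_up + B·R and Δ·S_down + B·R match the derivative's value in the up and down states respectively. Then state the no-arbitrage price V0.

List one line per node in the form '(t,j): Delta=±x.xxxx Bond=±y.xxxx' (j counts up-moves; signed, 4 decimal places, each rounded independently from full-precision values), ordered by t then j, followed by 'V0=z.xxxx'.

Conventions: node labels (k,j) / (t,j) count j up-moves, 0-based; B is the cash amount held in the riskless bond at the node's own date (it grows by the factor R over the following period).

The replicating-portfolio and risk-neutral prices coincide; use p* = (1.03−0.93)/(1.3−0.93) = 0.2703 for the latter.
Payoffs at expiry: V(2,0)=0.0000, V(2,1)=24.5100, V(2,2)=82.2300
  t=1,j=0: stock 111.6000 → up 145.0800 (V=24.5100), down 103.7880 (V=0.0000). Price 6.4314; hedge Δ=0.5936, bond B=-59.8119.
  t=1,j=1: stock 156.0000 → up 202.8000 (V=82.2300), down 145.0800 (V=24.5100). Price 38.9417; hedge Δ=1.0000, bond B=-117.0583.
  t=0,j=0: stock 120.0000 → up 156.0000 (V=38.9417), down 111.6000 (V=6.4314). Price 14.7747; hedge Δ=0.7322, bond B=-73.0911.
Verification: the root portfolio costs Δ(0,0)·S0 + B(0,0) = 14.7747, matching V0.

(0,0): Delta=0.7322 Bond=-73.0911
(1,0): Delta=0.5936 Bond=-59.8119
(1,1): Delta=1.0000 Bond=-117.0583
V0=14.7747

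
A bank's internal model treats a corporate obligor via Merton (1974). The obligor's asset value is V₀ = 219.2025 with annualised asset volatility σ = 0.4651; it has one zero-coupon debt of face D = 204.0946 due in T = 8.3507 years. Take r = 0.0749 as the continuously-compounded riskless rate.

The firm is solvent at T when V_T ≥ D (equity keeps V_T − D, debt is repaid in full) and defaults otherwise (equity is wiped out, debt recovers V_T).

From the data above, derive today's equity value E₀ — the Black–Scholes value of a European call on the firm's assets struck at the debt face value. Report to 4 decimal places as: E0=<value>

Equity is a call on the firm's assets struck at D = 204.0946:
d₁ = [ln(V₀/D) + (r + σ²/2)T] / (σ√T)
   = [ln(219.2025/204.0946) + (0.0749 + 0.5·0.4651²)·8.3507] / (0.4651·√8.3507)
   = [0.071412 + 1.528671] / 1.344026 = 1.190515
d₂ = d₁ − σ√T = 1.190515 − 1.344026 = -0.153512
N(d₁) = 0.883078,  N(d₂) = 0.438997,  e^(−rT) = 0.535011
E₀ = V₀·N(d₁) − D·e^(−rT)·N(d₂)
   = 219.2025·0.883078 − 204.0946·0.535011·0.438997 = 145.637482

E0=145.6375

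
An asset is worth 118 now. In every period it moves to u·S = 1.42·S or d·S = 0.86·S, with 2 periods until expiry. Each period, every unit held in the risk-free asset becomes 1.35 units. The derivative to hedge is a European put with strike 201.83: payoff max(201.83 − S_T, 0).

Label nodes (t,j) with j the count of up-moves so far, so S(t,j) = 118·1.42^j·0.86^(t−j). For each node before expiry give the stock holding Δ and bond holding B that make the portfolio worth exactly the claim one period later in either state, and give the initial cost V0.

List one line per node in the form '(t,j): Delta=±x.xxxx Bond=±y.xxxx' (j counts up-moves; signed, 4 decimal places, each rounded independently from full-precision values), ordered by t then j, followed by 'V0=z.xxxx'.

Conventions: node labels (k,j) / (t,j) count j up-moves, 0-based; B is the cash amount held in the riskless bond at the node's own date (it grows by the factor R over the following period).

No-arbitrage ⇒ martingale measure with p* = (R−d)/(u−d) = 0.8750.
Payoffs at expiry: V(2,0)=114.5572, V(2,1)=57.7284, V(2,2)=0.0000
(1,0): S=101.4800. Δ = (V_up−V_dn)/(S_up−S_dn) = (57.7284−114.5572)/(144.1016−87.2728) = -1.0000. V = [p*·57.7284 + (1−p*)·114.5572]/1.35 = 48.0237. B = V − Δ·S = 149.5037.
(1,1): S=167.5600. Δ = (V_up−V_dn)/(S_up−S_dn) = (0.0000−57.7284)/(237.9352−144.1016) = -0.6152. V = [p*·0.0000 + (1−p*)·57.7284]/1.35 = 5.3452. B = V − Δ·S = 108.4317.
(0,0): S=118.0000. Δ = (V_up−V_dn)/(S_up−S_dn) = (5.3452−48.0237)/(167.5600−101.4800) = -0.6459. V = [p*·5.3452 + (1−p*)·48.0237]/1.35 = 7.9111. B = V − Δ·S = 84.1227.
As a check, the time-0 holding Δ(0,0)·S0 + B(0,0) comes to 7.9111 — exactly V0.

(0,0): Delta=-0.6459 Bond=84.1227
(1,0): Delta=-1.0000 Bond=149.5037
(1,1): Delta=-0.6152 Bond=108.4317
V0=7.9111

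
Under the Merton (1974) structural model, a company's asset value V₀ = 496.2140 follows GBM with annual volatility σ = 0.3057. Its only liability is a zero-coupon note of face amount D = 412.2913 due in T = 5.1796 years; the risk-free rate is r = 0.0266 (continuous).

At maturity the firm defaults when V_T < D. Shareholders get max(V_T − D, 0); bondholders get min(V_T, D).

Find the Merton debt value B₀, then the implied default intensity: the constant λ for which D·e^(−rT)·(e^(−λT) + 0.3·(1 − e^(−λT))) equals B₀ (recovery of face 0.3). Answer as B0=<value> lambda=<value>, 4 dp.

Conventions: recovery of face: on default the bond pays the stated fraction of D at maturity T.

Apply the equity-as-call identities (strike 412.2913, horizon 5.1796 years):
d₁ = [ln(V₀/D) + (r + σ²/2)T] / (σ√T)
   = [ln(496.2140/412.2913) + (0.0266 + 0.5·0.3057²)·5.1796] / (0.3057·√5.1796)
   = [0.185277 + 0.379801] / 0.695735 = 0.812203
d₂ = d₁ − σ√T = 0.812203 − 0.695735 = 0.116469
N(d₁) = 0.791662,  N(d₂) = 0.546359,  e^(−rT) = 0.871293
E₀ = V₀·N(d₁) − D·e^(−rT)·N(d₂)
   = 496.2140·0.791662 − 412.2913·0.871293·0.546359 = 196.567278
B₀ = V₀ − E₀ = 496.2140 − 196.567278 = 299.646722
e^(−λT) = (B₀·e^(rT)/D − 0.3)/(1 − 0.3) = (299.6467·1.147720/412.2913 − 0.3)/0.7 = 0.76306353
λ = −ln(0.76306353)/5.1796 = 0.052208

B0=299.6467 lambda=0.0522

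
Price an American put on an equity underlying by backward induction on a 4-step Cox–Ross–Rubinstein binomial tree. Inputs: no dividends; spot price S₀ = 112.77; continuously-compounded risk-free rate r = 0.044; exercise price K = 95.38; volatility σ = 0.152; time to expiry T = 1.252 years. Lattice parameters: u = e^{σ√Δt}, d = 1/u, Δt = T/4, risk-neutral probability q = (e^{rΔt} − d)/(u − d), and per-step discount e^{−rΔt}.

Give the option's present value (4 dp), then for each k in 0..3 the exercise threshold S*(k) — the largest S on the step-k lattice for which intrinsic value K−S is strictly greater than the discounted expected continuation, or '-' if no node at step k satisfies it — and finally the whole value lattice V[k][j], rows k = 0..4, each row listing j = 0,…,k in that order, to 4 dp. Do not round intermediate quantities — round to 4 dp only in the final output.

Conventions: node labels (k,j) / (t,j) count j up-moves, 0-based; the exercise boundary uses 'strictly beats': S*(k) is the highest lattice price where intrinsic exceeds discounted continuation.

price = 0.6867
boundary = - - - 87.3772
tree:
0.6867
1.5574 0.0202
3.5308 0.0465 0.0000
8.0028 0.1073 0.0000 0.0000
15.1260 0.2473 0.0000 0.0000 0.0000

Δt=0.31300  u=1.08876  d=0.91848  q=0.56019  discount=0.98632
step 4 (expiry): payoffs max(K−S,0) = 15.1260 0.2473 0.0000 0.0000 0.0000
step 3: (k=3,j=0): S=87.3772, K−S=8.0028, hold=6.6982 ⇒ V=8.0028 exercise | (k=3,j=1): S=103.5766, K−S=0.0000, hold=0.1073 ⇒ V=0.1073 continue | (k=3,j=2): S=122.7794, K−S=0.0000, hold=0.0000 ⇒ V=0.0000 continue | (k=3,j=3): S=145.5422, K−S=0.0000, hold=0.0000 ⇒ V=0.0000 continue  boundary S*=87.3772
step 2: (k=2,j=0): S=95.1327, K−S=0.2473, hold=3.5308 ⇒ V=3.5308 continue | (k=2,j=1): S=112.7700, K−S=0.0000, hold=0.0465 ⇒ V=0.0465 continue | (k=2,j=2): S=133.6771, K−S=0.0000, hold=0.0000 ⇒ V=0.0000 continue  boundary S*=-
step 1: (k=1,j=0): S=103.5766, K−S=0.0000, hold=1.5574 ⇒ V=1.5574 continue | (k=1,j=1): S=122.7794, K−S=0.0000, hold=0.0202 ⇒ V=0.0202 continue  boundary S*=-
step 0: (k=0,j=0): S=112.7700, K−S=0.0000, hold=0.6867 ⇒ V=0.6867 continue  boundary S*=-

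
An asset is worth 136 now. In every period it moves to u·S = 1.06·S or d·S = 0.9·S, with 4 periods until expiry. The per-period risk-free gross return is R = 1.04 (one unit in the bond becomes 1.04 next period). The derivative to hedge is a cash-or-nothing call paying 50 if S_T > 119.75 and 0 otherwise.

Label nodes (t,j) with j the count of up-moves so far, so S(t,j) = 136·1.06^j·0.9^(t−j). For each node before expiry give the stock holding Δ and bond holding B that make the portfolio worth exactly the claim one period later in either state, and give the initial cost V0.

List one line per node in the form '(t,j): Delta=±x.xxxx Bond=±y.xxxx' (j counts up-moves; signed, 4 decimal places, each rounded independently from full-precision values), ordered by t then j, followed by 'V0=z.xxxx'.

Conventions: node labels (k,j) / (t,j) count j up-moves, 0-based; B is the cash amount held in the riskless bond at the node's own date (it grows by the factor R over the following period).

(0,0): Delta=0.0838 Bond=31.0430
(1,0): Delta=0.5164 Bond=-20.6622
(1,1): Delta=0.0313 Bond=39.8486
(2,0): Delta=2.3867 Bond=-227.5275
(2,1): Delta=0.2895 Bond=7.9454
(2,2): Delta=0.0000 Bond=46.2278
(3,0): Delta=0.0000 Bond=0.0000
(3,1): Delta=2.6762 Bond=-270.4327
(3,2): Delta=0.0000 Bond=48.0769
(3,3): Delta=0.0000 Bond=48.0769
V0=42.4376

Since d<R<u, set p* = (R−d)/(u−d) = 0.8750; price each node as the discounted p*-expectation of its children.
At maturity the claim pays: V(4,0)=0.0000, V(4,1)=0.0000, V(4,2)=50.0000, V(4,3)=50.0000, V(4,4)=50.0000
Node (3,0) S=99.1440: V=(p*·0.0000+(1−p*)·0.0000)/1.04=0.0000; Δ=(0.0000−0.0000)/(105.0926−89.2296)=0.0000; B=V−Δ·S=0.0000
Node (3,1) S=116.7696: V=(p*·50.0000+(1−p*)·0.0000)/1.04=42.0673; Δ=(50.0000−0.0000)/(123.7758−105.0926)=2.6762; B=V−Δ·S=-270.4327
Node (3,2) S=137.5286: V=(p*·50.0000+(1−p*)·50.0000)/1.04=48.0769; Δ=(50.0000−50.0000)/(145.7804−123.7758)=0.0000; B=V−Δ·S=48.0769
Node (3,3) S=161.9782: V=(p*·50.0000+(1−p*)·50.0000)/1.04=48.0769; Δ=(50.0000−50.0000)/(171.6969−145.7804)=0.0000; B=V−Δ·S=48.0769
Node (2,0) S=110.1600: V=(p*·42.0673+(1−p*)·0.0000)/1.04=35.3932; Δ=(42.0673−0.0000)/(116.7696−99.1440)=2.3867; B=V−Δ·S=-227.5275
Node (2,1) S=129.7440: V=(p*·48.0769+(1−p*)·42.0673)/1.04=45.5055; Δ=(48.0769−42.0673)/(137.5286−116.7696)=0.2895; B=V−Δ·S=7.9454
Node (2,2) S=152.8096: V=(p*·48.0769+(1−p*)·48.0769)/1.04=46.2278; Δ=(48.0769−48.0769)/(161.9782−137.5286)=0.0000; B=V−Δ·S=46.2278
Node (1,0) S=122.4000: V=(p*·45.5055+(1−p*)·35.3932)/1.04=42.5399; Δ=(45.5055−35.3932)/(129.7440−110.1600)=0.5164; B=V−Δ·S=-20.6622
Node (1,1) S=144.1600: V=(p*·46.2278+(1−p*)·45.5055)/1.04=44.3630; Δ=(46.2278−45.5055)/(152.8096−129.7440)=0.0313; B=V−Δ·S=39.8486
Node (0,0) S=136.0000: V=(p*·44.3630+(1−p*)·42.5399)/1.04=42.4376; Δ=(44.3630−42.5399)/(144.1600−122.4000)=0.0838; B=V−Δ·S=31.0430
Sanity check at the root: Δ(0,0)·S0 + B(0,0) reproduces V0 = 42.4376.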